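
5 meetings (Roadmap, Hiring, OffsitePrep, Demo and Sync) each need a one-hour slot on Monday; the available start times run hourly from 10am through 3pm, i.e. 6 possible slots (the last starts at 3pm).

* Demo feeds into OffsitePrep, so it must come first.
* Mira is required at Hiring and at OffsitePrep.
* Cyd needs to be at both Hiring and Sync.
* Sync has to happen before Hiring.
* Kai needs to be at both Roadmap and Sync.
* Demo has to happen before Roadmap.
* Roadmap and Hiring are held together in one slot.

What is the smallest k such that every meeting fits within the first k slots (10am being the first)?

3

The precedence chain requires at least 2 distinct slots.
Could 2 slots be enough, i.e. nothing placed later than 11am? No: Roadmap must come after Demo (at 10am or later) → {11am}; Demo must come before Roadmap (at 11am or earlier) → {10am}; OffsitePrep must come after Demo (at 10am or later) → {11am}; Hiring must come after Sync (at 10am or later) → {11am}; OffsitePrep can't share with Hiring (11am) → nothing is left.
So 2 slots is not enough.
3 works (last occupied slot: 12pm): for example Hiring -> 11am; OffsitePrep -> 12pm; Roadmap -> 11am; Demo -> 10am; Sync -> 10am.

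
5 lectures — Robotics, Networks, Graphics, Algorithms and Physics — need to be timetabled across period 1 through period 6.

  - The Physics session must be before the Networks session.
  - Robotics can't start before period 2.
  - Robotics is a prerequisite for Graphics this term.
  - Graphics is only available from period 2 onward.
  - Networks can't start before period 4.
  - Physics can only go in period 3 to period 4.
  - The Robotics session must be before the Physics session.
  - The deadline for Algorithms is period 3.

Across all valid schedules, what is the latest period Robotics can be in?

Robotics is available from period 2; downstream work caps Robotics at period 3.
Robotics at period 3 is achievable: Algorithms in period 1; Physics in period 4; Networks in period 5; Robotics in period 3; Graphics in period 4.

period 3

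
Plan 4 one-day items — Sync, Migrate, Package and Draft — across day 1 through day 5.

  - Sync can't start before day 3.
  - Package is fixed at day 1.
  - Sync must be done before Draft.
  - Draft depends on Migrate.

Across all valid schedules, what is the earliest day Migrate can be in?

Downstream work caps Migrate at day 4.
Migrate at day 1 is achievable: Migrate in day 1, Sync in day 3, Package in day 1, Draft in day 4.

day 1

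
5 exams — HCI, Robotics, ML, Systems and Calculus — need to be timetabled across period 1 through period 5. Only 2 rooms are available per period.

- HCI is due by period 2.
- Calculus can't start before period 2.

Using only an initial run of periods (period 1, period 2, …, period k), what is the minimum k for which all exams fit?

With at most 2 per period and 5 exams, at least 3 periods are needed.
Calculus can't be placed before period 2, so the schedule must run through at least period 2.
3 works (last occupied period: period 3): for example HCI in period 1, Systems in period 3, Robotics in period 1, Calculus in period 2, ML in period 2.

3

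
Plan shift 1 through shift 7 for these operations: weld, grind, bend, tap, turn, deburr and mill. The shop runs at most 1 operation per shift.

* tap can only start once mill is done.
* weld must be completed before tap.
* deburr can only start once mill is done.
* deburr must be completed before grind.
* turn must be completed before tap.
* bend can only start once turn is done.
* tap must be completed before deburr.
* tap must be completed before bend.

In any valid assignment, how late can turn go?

shift 3

Downstream work caps turn at shift 4.
turn at shift 3 is achievable: turn=shift 3, grind=shift 7, weld=shift 2, bend=shift 6, tap=shift 4, mill=shift 1, deburr=shift 5.
Nothing later works — the capacity limit rule out every shift after shift 3.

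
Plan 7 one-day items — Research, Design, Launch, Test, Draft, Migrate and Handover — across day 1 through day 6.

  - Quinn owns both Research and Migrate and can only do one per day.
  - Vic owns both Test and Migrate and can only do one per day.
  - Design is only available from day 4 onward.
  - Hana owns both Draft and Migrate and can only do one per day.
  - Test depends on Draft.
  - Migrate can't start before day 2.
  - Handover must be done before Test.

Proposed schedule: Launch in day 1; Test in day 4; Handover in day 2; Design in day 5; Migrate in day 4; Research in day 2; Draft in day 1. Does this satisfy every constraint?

No — it violates: Vic owns both Test and Migrate and can only do one per day

Migrate can't start before day 2 — holds.
Hana owns both Draft and Migrate and can only do one per day — holds.
Vic owns both Test and Migrate and can only do one per day — violated.
Test depends on Draft — holds.
Handover must be done before Test — holds.
Design is only available from day 4 onward — holds.
Quinn owns both Research and Migrate and can only do one per day — holds.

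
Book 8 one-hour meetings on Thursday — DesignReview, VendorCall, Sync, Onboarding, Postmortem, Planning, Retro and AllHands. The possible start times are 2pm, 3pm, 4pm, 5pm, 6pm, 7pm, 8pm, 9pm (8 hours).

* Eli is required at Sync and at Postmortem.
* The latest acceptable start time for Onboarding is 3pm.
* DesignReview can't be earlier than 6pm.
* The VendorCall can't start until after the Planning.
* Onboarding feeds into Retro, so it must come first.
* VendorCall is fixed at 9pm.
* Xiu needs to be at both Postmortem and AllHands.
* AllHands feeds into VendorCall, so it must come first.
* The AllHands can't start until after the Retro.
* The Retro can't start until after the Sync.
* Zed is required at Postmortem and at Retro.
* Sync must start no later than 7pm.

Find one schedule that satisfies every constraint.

VendorCall=9pm, Planning=2pm, Sync=2pm, Postmortem=5pm, Retro=3pm, DesignReview=6pm, AllHands=4pm, Onboarding=2pm

Checking: Retro(3pm) before AllHands(4pm); AllHands(4pm) before VendorCall(9pm); Sync(2pm) before Retro(3pm); Onboarding(2pm) before Retro(3pm); Planning(2pm) before VendorCall(9pm); Sync(2pm) != Postmortem(5pm); Postmortem(5pm) != Retro(3pm); Postmortem(5pm) != AllHands(4pm); VendorCall=9pm in [9pm,9pm]; Sync=2pm in [2pm,7pm]; Onboarding=2pm in [2pm,3pm]; DesignReview=6pm in [6pm,9pm].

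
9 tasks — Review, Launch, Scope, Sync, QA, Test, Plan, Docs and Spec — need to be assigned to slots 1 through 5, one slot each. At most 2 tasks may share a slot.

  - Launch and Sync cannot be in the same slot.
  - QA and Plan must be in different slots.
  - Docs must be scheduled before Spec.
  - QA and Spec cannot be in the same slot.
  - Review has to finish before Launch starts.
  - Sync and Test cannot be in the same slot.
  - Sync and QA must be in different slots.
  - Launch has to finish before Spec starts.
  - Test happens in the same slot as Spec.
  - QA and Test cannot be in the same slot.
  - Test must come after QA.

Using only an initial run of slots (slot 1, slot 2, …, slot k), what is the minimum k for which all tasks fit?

The precedence chain requires at least 3 distinct slots.
With at most 2 per slot and 9 tasks, at least 5 slots are needed.
5 works (last occupied slot: 5): for example Test=3, Sync=4, Launch=2, Review=1, Spec=3, Plan=5, Scope=4, Docs=2, QA=1.

5 slots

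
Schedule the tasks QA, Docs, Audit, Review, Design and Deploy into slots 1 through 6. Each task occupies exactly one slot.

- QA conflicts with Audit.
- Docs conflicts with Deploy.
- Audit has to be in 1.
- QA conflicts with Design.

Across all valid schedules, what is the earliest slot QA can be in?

2

QA at 2 is achievable: Docs -> 1, QA -> 2, Review -> 1, Design -> 1, Audit -> 1, Deploy -> 2.
Nothing earlier works — the conflict constraints rule out every slot before 2.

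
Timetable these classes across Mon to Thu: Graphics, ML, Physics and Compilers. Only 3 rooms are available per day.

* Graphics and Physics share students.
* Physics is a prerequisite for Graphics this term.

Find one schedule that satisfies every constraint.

Physics=Mon, Graphics=Tue, Compilers=Mon, ML=Mon

Checking: Physics(Mon) before Graphics(Tue); Graphics(Tue) != Physics(Mon); max 3 per day (cap 3).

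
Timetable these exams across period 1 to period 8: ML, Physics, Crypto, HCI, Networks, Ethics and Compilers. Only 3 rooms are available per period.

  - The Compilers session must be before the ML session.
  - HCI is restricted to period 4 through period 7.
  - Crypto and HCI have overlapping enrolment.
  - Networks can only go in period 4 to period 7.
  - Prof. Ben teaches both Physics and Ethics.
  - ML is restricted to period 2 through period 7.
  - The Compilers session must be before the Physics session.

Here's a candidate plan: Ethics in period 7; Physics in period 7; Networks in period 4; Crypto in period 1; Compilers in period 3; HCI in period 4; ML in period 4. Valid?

The Compilers session must be before the Physics session — holds.
HCI is restricted to period 4 through period 7 — holds.
The Compilers session must be before the ML session — holds.
Prof. Ben teaches both Physics and Ethics — violated.
Networks can only go in period 4 to period 7 — holds.
Crypto and HCI have overlapping enrolment — holds.
ML is restricted to period 2 through period 7 — holds.
Only 3 rooms are available per period — holds.

No — it violates: Prof. Ben teaches both Physics and Ethics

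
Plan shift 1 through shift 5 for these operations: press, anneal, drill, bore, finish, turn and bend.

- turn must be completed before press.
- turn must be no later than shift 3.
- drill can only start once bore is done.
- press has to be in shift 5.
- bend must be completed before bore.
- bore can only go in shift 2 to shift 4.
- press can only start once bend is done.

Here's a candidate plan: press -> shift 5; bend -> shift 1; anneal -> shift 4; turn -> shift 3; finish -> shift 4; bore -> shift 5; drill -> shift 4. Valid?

No — it violates: drill can only start once bore is done

turn must be completed before press — holds.
bore can only go in shift 2 to shift 4 — violated.
press can only start once bend is done — holds.
bend must be completed before bore — holds.
drill can only start once bore is done — violated.
press has to be in shift 5 — holds.
turn must be no later than shift 3 — holds.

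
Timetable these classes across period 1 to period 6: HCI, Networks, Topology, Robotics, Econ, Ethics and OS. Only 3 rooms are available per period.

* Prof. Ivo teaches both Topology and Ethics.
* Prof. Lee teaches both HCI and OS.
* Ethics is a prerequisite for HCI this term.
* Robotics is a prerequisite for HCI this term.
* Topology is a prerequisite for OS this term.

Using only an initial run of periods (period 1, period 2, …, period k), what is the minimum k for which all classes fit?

3 periods

The precedence chain requires at least 2 distinct periods.
With at most 3 per period and 7 classes, at least 3 periods are needed.
3 works (last occupied period: period 3): for example Networks=period 1; OS=period 3; Econ=period 2; HCI=period 2; Topology=period 2; Robotics=period 1; Ethics=period 1.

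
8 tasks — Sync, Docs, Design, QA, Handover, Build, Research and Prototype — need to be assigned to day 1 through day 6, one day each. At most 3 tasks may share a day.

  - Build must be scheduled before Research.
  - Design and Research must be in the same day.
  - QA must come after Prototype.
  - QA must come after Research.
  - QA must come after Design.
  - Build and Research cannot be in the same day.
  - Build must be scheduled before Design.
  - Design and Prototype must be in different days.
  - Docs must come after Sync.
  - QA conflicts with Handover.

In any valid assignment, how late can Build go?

Downstream work caps Build at day 4.
Build at day 4 is achievable: Prototype in day 1, Design in day 5, Docs in day 2, Research in day 5, Build in day 4, QA in day 6, Sync in day 1, Handover in day 1.

day 4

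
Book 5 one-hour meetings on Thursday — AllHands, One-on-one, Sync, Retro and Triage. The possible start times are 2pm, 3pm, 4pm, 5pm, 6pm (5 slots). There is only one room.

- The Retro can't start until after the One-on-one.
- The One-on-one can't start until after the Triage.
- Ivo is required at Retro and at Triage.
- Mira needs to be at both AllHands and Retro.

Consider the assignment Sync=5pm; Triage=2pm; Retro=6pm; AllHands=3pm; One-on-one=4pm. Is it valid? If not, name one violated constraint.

Yes

The One-on-one can't start until after the Triage — holds.
There is only one room — holds.
The Retro can't start until after the One-on-one — holds.
Mira needs to be at both AllHands and Retro — holds.
Ivo is required at Retro and at Triage — holds.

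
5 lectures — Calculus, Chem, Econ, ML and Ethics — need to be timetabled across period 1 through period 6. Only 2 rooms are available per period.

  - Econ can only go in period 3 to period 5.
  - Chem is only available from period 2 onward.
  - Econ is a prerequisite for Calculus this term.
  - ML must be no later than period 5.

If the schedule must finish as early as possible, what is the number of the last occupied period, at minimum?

The precedence chain requires at least 2 distinct periods.
With at most 2 per period and 5 lectures, at least 3 periods are needed.
Propagating the time windows through the other constraints, Calculus can't land before period 4, so the schedule must run through at least period 4.
4 works (last occupied period: period 4): for example ML=period 1, Chem=period 2, Econ=period 3, Calculus=period 4, Ethics=period 1.

4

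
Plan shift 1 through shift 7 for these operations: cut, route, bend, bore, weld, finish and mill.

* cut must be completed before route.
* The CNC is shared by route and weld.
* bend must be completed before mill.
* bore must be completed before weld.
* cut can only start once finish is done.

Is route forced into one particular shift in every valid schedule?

No

route can be shift 3 (e.g. finish in shift 1; cut in shift 2; mill in shift 2; route in shift 3; bore in shift 1; weld in shift 2; bend in shift 1) or shift 4 (e.g. bend -> shift 1, cut -> shift 2, weld -> shift 2, bore -> shift 1, finish -> shift 1, mill -> shift 2, route -> shift 4).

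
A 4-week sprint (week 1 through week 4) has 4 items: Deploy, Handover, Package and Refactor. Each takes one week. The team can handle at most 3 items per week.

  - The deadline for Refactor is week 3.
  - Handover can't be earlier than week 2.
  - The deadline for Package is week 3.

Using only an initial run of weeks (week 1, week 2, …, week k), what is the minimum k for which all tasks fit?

With at most 3 per week and 4 tasks, at least 2 weeks are needed.
Handover can't be placed before week 2, so the schedule must run through at least week 2.
2 works (last occupied week: week 2): for example Handover in week 2; Deploy in week 1; Package in week 1; Refactor in week 1.

2 weeks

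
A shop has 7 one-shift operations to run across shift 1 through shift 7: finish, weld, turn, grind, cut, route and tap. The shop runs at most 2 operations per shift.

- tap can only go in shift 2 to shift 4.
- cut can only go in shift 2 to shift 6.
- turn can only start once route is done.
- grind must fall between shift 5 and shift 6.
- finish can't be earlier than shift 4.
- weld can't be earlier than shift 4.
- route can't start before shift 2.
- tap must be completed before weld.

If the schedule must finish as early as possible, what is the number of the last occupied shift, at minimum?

The precedence chain requires at least 2 distinct shifts.
With at most 2 per shift and 7 operations, at least 4 shifts are needed.
grind can't be placed before shift 5, so the schedule must run through at least shift 5.
5 works (last occupied shift: shift 5): for example finish=shift 4; cut=shift 3; route=shift 2; weld=shift 4; turn=shift 3; grind=shift 5; tap=shift 2.

shift 5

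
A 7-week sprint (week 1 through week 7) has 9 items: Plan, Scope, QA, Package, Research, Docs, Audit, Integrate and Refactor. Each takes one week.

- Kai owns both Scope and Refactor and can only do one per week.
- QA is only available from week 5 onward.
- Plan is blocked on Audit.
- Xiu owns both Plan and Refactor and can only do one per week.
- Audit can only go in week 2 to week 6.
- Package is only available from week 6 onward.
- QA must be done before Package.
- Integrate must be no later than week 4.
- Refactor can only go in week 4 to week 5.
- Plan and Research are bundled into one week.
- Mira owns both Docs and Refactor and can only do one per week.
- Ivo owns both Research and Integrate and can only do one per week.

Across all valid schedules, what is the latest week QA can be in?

QA is available from week 5; downstream work caps QA at week 6.
QA at week 6 is achievable: Scope -> week 1; Audit -> week 2; Integrate -> week 1; Package -> week 7; QA -> week 6; Refactor -> week 4; Research -> week 3; Docs -> week 1; Plan -> week 3.

week 6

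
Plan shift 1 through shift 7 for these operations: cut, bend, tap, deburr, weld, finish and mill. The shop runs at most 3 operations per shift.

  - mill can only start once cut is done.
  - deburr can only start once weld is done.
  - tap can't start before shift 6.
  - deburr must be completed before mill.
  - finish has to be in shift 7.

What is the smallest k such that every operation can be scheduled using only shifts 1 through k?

7 shifts

The precedence chain requires at least 3 distinct shifts.
With at most 3 per shift and 7 operations, at least 3 shifts are needed.
finish can't be placed before shift 7, so the schedule must run through at least shift 7.
7 works (last occupied shift: shift 7): for example deburr=shift 2, finish=shift 7, cut=shift 1, tap=shift 6, weld=shift 1, bend=shift 1, mill=shift 3.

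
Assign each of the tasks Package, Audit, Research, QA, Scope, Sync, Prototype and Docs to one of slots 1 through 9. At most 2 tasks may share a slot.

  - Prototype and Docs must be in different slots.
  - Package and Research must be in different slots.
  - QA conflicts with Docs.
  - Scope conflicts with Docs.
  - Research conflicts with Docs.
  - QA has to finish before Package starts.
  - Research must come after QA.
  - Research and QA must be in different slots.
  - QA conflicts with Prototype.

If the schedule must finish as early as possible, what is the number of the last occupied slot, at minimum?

The precedence chain requires at least 2 distinct slots.
With at most 2 per slot and 8 tasks, at least 4 slots are needed.
4 works (last occupied slot: 4): for example Docs in 4, Audit in 1, Scope in 2, Sync in 4, Research in 3, QA in 1, Package in 2, Prototype in 3.

slot 4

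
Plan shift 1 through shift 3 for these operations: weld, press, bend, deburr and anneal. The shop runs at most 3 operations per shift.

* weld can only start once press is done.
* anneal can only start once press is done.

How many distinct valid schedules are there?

Splitting on weld: it can be shift 2 (17), shift 3 (25). Listing each branch's schedules as (press, bend, deburr, anneal) by shift number:
weld=shift 2: (1,1,1,2) (1,1,1,3) (1,1,2,2) (1,1,2,3) (1,1,3,2) (1,1,3,3) (1,2,1,2) (1,2,1,3) (1,2,2,3) (1,2,3,2) (1,2,3,3) (1,3,1,2) (1,3,1,3) (1,3,2,2) (1,3,2,3) (1,3,3,2) (1,3,3,3) — 17.
weld=shift 3: (1,1,1,2) (1,1,1,3) (1,1,2,2) (1,1,2,3) (1,1,3,2) (1,1,3,3) (1,2,1,2) (1,2,1,3) (1,2,2,2) (1,2,2,3) (1,2,3,2) (1,2,3,3) (1,3,1,2) (1,3,1,3) (1,3,2,2) (1,3,2,3) (1,3,3,2) (2,1,1,3) (2,1,2,3) (2,1,3,3) (2,2,1,3) (2,2,2,3) (2,2,3,3) (2,3,1,3) (2,3,2,3) — 25.
Summing: 17 + 25 = 42.

42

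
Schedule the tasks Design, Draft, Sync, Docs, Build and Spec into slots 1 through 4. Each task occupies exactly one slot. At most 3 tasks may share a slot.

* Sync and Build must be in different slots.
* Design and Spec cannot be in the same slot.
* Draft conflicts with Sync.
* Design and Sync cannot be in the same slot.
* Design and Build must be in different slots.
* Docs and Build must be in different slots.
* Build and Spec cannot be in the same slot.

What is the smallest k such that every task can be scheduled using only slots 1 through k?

3

With at most 3 per slot and 6 tasks, at least 2 slots are needed.
Could 2 slots be enough, i.e. nothing placed later than 2? No: Design, Sync and Build must all be in different slots (Design/Sync can't share; Design/Build can't share; Sync/Build can't share), but only 2 slots are available: 3 tasks can't fit in 2 distinct slots.
So 2 slots is not enough.
3 works (last occupied slot: 3): for example Sync=2; Build=3; Design=1; Draft=1; Docs=1; Spec=2.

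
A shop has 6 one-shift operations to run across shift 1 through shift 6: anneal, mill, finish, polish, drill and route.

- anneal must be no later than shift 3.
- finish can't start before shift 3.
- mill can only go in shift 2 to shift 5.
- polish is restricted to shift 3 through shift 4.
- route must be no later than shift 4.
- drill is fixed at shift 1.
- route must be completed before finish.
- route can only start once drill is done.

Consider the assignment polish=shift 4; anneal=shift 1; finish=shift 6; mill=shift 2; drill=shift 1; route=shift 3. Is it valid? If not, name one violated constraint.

route must be completed before finish — holds.
anneal must be no later than shift 3 — holds.
route can only start once drill is done — holds.
drill is fixed at shift 1 — holds.
mill can only go in shift 2 to shift 5 — holds.
finish can't start before shift 3 — holds.
route must be no later than shift 4 — holds.
polish is restricted to shift 3 through shift 4 — holds.

Valid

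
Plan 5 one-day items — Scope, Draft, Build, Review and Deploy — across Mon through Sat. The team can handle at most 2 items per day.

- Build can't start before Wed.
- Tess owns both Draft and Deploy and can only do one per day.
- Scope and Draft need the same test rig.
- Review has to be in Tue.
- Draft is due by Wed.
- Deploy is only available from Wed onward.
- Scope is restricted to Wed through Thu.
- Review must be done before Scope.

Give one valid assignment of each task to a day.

Scope -> Wed, Build -> Wed, Deploy -> Thu, Review -> Tue, Draft -> Mon

Checking: Review(Tue) before Scope(Wed); Scope(Wed) != Draft(Mon); Draft(Mon) != Deploy(Thu); Review=Tue in [Tue,Tue]; Draft=Mon in [Mon,Wed]; Scope=Wed in [Wed,Thu]; Build=Wed in [Wed,Sat]; Deploy=Thu in [Wed,Sat]; max 2 per day (cap 2).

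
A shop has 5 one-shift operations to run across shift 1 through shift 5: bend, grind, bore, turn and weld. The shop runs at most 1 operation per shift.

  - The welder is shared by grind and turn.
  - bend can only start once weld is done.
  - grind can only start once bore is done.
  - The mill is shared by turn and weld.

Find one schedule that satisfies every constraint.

turn in shift 5; grind in shift 4; bend in shift 2; bore in shift 3; weld in shift 1

Checking: bore(shift 3) before grind(shift 4); weld(shift 1) before bend(shift 2); grind(shift 4) != turn(shift 5); turn(shift 5) != weld(shift 1); max 1 per shift (cap 1).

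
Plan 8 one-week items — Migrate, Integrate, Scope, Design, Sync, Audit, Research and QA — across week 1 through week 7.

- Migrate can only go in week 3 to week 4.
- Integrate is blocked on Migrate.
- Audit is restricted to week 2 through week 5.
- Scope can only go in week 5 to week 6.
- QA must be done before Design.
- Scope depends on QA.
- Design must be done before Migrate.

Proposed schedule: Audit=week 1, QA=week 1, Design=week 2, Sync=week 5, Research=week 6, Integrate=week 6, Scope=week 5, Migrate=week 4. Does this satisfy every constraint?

No. Audit is restricted to week 2 through week 5 is not satisfied.

Design must be done before Migrate — holds.
Integrate is blocked on Migrate — holds.
Migrate can only go in week 3 to week 4 — holds.
Audit is restricted to week 2 through week 5 — violated.
QA must be done before Design — holds.
Scope depends on QA — holds.
Scope can only go in week 5 to week 6 — holds.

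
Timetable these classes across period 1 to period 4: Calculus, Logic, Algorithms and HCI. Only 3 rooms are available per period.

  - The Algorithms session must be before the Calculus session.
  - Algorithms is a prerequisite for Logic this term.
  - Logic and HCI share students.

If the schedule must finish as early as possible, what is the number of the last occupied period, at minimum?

2

The precedence chain requires at least 2 distinct periods.
With at most 3 per period and 4 classes, at least 2 periods are needed.
2 works (last occupied period: period 2): for example HCI in period 1, Calculus in period 2, Algorithms in period 1, Logic in period 2.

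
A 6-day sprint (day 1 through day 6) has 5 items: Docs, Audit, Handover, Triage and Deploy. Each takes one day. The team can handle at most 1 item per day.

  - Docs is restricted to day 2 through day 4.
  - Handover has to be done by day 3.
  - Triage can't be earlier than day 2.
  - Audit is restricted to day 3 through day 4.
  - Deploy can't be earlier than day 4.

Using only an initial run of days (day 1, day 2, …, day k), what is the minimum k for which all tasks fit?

5

With at most 1 per day and 5 tasks, at least 5 days are needed.
Deploy can't be placed before day 4, so the schedule must run through at least day 4.
5 works (last occupied day: day 5): for example Docs=day 2, Deploy=day 4, Audit=day 3, Handover=day 1, Triage=day 5.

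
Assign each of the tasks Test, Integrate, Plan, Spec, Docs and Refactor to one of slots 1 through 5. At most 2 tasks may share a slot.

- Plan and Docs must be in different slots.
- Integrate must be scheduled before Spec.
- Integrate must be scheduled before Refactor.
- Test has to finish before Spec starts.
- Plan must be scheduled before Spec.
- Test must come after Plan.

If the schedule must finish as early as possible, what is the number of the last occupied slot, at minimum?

slot 3

The precedence chain requires at least 3 distinct slots.
With at most 2 per slot and 6 tasks, at least 3 slots are needed.
3 works (last occupied slot: 3): for example Integrate in 1; Plan in 1; Refactor in 2; Spec in 3; Test in 2; Docs in 3.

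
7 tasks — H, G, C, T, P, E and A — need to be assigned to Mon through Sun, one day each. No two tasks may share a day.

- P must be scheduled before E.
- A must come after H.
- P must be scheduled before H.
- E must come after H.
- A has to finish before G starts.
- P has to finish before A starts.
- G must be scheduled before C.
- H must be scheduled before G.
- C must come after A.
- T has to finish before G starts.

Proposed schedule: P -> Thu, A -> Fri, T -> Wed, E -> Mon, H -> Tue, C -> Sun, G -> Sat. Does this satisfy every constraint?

Invalid. P must be scheduled before E.

P must be scheduled before H — violated.
A has to finish before G starts — holds.
P has to finish before A starts — holds.
T has to finish before G starts — holds.
No two tasks may share a day — holds.
P must be scheduled before E — violated.
C must come after A — holds.
E must come after H — violated.
G must be scheduled before C — holds.
A must come after H — holds.
H must be scheduled before G — holds.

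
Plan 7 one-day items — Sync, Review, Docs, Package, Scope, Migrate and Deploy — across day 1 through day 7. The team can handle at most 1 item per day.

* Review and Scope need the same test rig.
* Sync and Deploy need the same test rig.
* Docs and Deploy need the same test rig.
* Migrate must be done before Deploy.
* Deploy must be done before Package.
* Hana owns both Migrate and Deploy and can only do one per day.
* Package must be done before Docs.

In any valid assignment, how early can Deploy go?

Precedence pushes Deploy to at least day 2; downstream work caps Deploy at day 5.
Deploy at day 2 is achievable: Migrate in day 1; Docs in day 4; Sync in day 5; Scope in day 7; Package in day 3; Review in day 6; Deploy in day 2.

day 2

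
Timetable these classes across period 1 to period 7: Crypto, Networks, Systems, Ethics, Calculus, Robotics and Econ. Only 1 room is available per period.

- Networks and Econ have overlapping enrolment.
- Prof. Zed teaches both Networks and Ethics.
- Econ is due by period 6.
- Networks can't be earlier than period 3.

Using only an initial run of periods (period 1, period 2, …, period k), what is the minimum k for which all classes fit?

7 periods

With at most 1 per period and 7 classes, at least 7 periods are needed.
Networks can't be placed before period 3, so the schedule must run through at least period 3.
7 works (last occupied period: period 7): for example Systems in period 4, Robotics in period 7, Ethics in period 5, Calculus in period 6, Econ in period 1, Networks in period 3, Crypto in period 2.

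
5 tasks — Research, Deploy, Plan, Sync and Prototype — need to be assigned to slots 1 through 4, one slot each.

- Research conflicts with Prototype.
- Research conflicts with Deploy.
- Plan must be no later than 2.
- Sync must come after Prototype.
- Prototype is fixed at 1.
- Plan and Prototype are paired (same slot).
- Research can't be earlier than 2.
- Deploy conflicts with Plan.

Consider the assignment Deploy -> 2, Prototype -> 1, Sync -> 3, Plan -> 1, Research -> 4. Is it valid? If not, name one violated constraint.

Research can't be earlier than 2 — holds.
Deploy conflicts with Plan — holds.
Plan and Prototype are paired (same slot) — holds.
Research conflicts with Deploy — holds.
Prototype is fixed at 1 — holds.
Plan must be no later than 2 — holds.
Research conflicts with Prototype — holds.
Sync must come after Prototype — holds.

Yes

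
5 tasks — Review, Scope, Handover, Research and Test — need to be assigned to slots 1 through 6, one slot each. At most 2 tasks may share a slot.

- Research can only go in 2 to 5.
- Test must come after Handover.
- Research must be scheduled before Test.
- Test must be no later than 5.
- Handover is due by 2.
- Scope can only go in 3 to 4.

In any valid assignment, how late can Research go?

Research is available from 2; Research's own window allows nothing later than 5; downstream work caps Research at 4.
Research at 4 is achievable: Review=1; Handover=1; Scope=3; Test=5; Research=4.

4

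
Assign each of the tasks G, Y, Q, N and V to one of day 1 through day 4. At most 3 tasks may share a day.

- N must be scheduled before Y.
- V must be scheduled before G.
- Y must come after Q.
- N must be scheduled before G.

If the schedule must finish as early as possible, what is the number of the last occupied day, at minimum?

The precedence chain requires at least 2 distinct days.
With at most 3 per day and 5 tasks, at least 2 days are needed.
2 works (last occupied day: day 2): for example V in day 1, Y in day 2, Q in day 1, N in day 1, G in day 2.

2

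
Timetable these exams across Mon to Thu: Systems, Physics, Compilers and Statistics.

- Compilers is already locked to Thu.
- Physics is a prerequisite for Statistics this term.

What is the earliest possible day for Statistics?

Precedence pushes Statistics to at least Tue.
Statistics at Tue is achievable: Systems in Mon; Physics in Mon; Compilers in Thu; Statistics in Tue.

Tue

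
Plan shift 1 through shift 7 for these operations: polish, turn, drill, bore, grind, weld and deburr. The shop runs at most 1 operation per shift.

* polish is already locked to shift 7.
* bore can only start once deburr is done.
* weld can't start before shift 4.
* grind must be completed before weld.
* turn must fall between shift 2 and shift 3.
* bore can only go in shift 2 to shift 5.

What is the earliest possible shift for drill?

shift 1

drill at shift 1 is achievable: polish -> shift 7, turn -> shift 2, weld -> shift 6, drill -> shift 1, grind -> shift 5, deburr -> shift 3, bore -> shift 4.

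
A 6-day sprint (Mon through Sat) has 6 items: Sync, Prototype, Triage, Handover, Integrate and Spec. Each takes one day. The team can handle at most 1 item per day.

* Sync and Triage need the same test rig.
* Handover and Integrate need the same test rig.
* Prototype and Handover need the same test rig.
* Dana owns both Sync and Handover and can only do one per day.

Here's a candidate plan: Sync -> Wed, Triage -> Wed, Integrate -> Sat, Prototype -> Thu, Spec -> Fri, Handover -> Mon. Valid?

Invalid. Sync and Triage need the same test rig.

The team can handle at most 1 item per day — violated.
Prototype and Handover need the same test rig — holds.
Sync and Triage need the same test rig — violated.
Handover and Integrate need the same test rig — holds.
Dana owns both Sync and Handover and can only do one per day — holds.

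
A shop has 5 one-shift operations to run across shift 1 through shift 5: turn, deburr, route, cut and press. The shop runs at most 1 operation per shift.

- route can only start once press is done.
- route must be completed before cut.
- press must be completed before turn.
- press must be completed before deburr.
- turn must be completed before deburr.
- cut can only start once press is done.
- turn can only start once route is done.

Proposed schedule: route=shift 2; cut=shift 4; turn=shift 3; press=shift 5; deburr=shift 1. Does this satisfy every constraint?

press must be completed before deburr — violated.
route can only start once press is done — violated.
press must be completed before turn — violated.
turn must be completed before deburr — violated.
cut can only start once press is done — violated.
The shop runs at most 1 operation per shift — holds.
turn can only start once route is done — holds.
route must be completed before cut — holds.

No — it violates: press must be completed before deburr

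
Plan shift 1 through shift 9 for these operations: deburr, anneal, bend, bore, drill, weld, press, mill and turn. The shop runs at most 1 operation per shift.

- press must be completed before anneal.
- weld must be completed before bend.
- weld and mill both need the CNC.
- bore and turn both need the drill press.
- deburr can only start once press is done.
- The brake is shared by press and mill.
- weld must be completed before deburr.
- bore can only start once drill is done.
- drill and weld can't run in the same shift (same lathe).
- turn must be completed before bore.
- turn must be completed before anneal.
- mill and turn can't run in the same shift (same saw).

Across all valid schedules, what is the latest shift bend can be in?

shift 9

Precedence pushes bend to at least shift 2.
bend at shift 9 is achievable: bend in shift 9; anneal in shift 5; bore in shift 7; weld in shift 1; drill in shift 6; deburr in shift 3; turn in shift 4; press in shift 2; mill in shift 8.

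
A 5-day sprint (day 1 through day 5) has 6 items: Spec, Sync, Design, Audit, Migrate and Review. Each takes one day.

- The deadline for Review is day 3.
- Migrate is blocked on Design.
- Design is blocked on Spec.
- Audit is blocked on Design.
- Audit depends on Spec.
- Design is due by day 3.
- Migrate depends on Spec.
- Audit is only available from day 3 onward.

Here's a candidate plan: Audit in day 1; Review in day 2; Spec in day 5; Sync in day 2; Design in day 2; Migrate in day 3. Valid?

No. Audit depends on Spec is not satisfied.

Audit is only available from day 3 onward — violated.
Design is due by day 3 — holds.
Migrate is blocked on Design — holds.
Audit depends on Spec — violated.
Design is blocked on Spec — violated.
The deadline for Review is day 3 — holds.
Migrate depends on Spec — violated.
Audit is blocked on Design — violated.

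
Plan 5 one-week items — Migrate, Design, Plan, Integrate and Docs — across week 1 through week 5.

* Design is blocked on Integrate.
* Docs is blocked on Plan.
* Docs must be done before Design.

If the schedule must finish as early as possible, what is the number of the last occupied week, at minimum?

week 3

The precedence chain requires at least 3 distinct weeks.
3 works (last occupied week: week 3): for example Design=week 3, Migrate=week 1, Plan=week 1, Integrate=week 1, Docs=week 2.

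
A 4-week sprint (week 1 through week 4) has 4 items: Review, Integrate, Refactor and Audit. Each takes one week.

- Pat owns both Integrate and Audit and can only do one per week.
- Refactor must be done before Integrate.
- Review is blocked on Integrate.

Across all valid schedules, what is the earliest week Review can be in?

week 3

Precedence pushes Review to at least week 3.
Review at week 3 is achievable: Review in week 3, Audit in week 1, Integrate in week 2, Refactor in week 1.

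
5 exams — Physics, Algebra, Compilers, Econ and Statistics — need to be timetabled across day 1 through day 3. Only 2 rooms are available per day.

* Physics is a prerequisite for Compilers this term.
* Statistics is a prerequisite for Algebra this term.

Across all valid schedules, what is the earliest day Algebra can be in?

Precedence pushes Algebra to at least day 2.
Algebra at day 2 is achievable: Algebra -> day 2, Statistics -> day 1, Econ -> day 3, Physics -> day 1, Compilers -> day 2.

day 2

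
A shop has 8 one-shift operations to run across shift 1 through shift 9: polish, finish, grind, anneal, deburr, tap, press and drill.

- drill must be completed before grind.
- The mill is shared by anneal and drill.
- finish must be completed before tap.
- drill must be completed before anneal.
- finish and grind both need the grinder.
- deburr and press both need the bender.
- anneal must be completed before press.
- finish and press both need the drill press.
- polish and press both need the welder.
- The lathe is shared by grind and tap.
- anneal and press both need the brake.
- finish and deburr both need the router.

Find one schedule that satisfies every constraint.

deburr -> shift 2; anneal -> shift 2; press -> shift 3; drill -> shift 1; tap -> shift 3; finish -> shift 1; grind -> shift 2; polish -> shift 1

Checking: drill(shift 1) before grind(shift 2); finish(shift 1) before tap(shift 3); anneal(shift 2) before press(shift 3); drill(shift 1) before anneal(shift 2); anneal(shift 2) != drill(shift 1); finish(shift 1) != press(shift 3); deburr(shift 2) != press(shift 3); finish(shift 1) != deburr(shift 2); anneal(shift 2) != press(shift 3); grind(shift 2) != tap(shift 3); polish(shift 1) != press(shift 3); finish(shift 1) != grind(shift 2).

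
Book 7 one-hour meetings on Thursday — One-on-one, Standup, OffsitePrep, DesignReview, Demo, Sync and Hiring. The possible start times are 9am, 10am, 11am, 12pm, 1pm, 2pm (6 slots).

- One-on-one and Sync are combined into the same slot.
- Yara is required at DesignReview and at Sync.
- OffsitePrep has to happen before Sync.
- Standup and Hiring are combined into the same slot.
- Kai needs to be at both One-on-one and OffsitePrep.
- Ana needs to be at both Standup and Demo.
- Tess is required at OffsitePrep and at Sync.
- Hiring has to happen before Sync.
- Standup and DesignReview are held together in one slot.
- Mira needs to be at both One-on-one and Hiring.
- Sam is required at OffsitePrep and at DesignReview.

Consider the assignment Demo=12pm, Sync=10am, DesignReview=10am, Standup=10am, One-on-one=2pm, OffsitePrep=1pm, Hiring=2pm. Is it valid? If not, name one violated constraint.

Kai needs to be at both One-on-one and OffsitePrep — holds.
Yara is required at DesignReview and at Sync — violated.
Hiring has to happen before Sync — violated.
Sam is required at OffsitePrep and at DesignReview — holds.
Standup and Hiring are combined into the same slot — violated.
Mira needs to be at both One-on-one and Hiring — violated.
Standup and DesignReview are held together in one slot — holds.
Ana needs to be at both Standup and Demo — holds.
OffsitePrep has to happen before Sync — violated.
One-on-one and Sync are combined into the same slot — violated.
Tess is required at OffsitePrep and at Sync — holds.

No. Hiring has to happen before Sync is not satisfied.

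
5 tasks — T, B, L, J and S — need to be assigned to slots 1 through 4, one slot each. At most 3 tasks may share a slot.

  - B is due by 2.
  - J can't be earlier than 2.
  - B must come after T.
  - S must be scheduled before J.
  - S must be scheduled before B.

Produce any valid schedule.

J in 2, T in 1, B in 2, L in 1, S in 1

Checking: S(1) before B(2); T(1) before B(2); S(1) before J(2); B=2 in [1,2]; J=2 in [2,4]; max 3 per slot (cap 3).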